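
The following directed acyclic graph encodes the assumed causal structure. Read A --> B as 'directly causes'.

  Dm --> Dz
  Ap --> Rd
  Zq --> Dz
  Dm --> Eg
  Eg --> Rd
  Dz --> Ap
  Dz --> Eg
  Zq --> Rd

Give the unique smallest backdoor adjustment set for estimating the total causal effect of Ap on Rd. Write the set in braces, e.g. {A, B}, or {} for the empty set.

Variables eligible for adjustment (non-descendants of Ap, excluding Ap and Rd): {Dm, Dz, Eg, Zq}.
Backdoor paths from Ap to Rd:
  P1: Ap <- Dz <- Zq -> Rd
  P2: Ap <- Dz <- Dm -> Eg -> Rd
  P3: Ap <- Dz -> Eg -> Rd
The empty set is not sufficient: P1 (Ap <- Dz <- Zq -> Rd) has no collider blocking it and no conditioned non-collider, so it is open.
Try {Dz}:
  P1: blocked at chain node Dz ∈ conditioning set.
  P2: blocked at chain node Dz ∈ conditioning set.
  P3: blocked at fork node Dz ∈ conditioning set.
{Dz} contains no descendant of Ap and blocks every backdoor path.
No other singleton works — e.g. {Zq} leaves P2 open — so {Dz} is the unique smallest valid adjustment set.

{Dz}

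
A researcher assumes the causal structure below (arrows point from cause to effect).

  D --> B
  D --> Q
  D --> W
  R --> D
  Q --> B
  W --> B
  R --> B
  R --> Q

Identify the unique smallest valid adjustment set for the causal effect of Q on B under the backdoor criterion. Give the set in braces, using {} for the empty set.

Variables eligible for adjustment (non-descendants of Q, excluding Q and B): {D, R, W}.
Backdoor paths from Q to B:
  P1: Q <- R -> D -> W -> B
  P2: Q <- R -> D -> B
  P3: Q <- R -> B
  P4: Q <- D <- R -> B
  P5: Q <- D -> W -> B
  P6: Q <- D -> B
The empty set is not sufficient: P1 (Q <- R -> D -> W -> B) has no collider blocking it and no conditioned non-collider, so it is open.
Try {D, R}:
  P1: blocked at fork node R ∈ conditioning set.
  P2: blocked at fork node R ∈ conditioning set.
  P3: blocked at fork node R ∈ conditioning set.
  P4: blocked at chain node D ∈ conditioning set.
  P5: blocked at fork node D ∈ conditioning set.
  P6: blocked at fork node D ∈ conditioning set.
{D, R} contains no descendant of Q and blocks every backdoor path.
Every element of {D, R} is needed (dropping D leaves P5 open; dropping R leaves P3 open), so no proper subset is valid.
Among all size-2 subsets of the eligible variables, only {D, R} blocks every backdoor path, so it is the unique smallest valid adjustment set.

{D, R}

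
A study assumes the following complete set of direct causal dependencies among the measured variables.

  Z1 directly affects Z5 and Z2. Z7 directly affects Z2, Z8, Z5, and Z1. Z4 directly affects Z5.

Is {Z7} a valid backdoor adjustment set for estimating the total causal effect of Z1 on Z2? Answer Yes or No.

Backdoor paths from Z1 to Z2 (paths whose first edge points into Z1):
  P1: Z1 <- Z7 -> Z2
Condition 1 (no descendant of Z1 in the set): holds — descendants of Z1 are {Z2, Z5}; none are in {Z7}.
Condition 2 (every backdoor path blocked by {Z7}):
  P1: blocked at fork node Z7 ∈ conditioning set.
{Z7} satisfies the backdoor criterion.

Yes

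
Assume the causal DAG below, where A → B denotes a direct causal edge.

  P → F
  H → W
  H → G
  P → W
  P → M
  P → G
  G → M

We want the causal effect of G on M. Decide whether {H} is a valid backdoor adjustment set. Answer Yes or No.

No

Backdoor paths from G to M (paths whose first edge points into G):
  P1: G <- P -> M
  P2: G <- H -> W <- P -> M
Condition 1 (no descendant of G in the set): holds — descendants of G are {M}; none are in {H}.
Condition 2 (every backdoor path blocked by {H}):
  P1: open — no interior node is in the conditioning set.
  P2: blocked at fork node H ∈ conditioning set.
{H} does not satisfy the backdoor criterion.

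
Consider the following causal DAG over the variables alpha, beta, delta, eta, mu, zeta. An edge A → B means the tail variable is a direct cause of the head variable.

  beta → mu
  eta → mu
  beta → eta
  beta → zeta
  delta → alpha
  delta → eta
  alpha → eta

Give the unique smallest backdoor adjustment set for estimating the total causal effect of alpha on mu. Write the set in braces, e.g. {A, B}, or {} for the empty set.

Variables eligible for adjustment (non-descendants of alpha, excluding alpha and mu): {beta, delta, zeta}.
Backdoor paths from alpha to mu:
  P1: alpha <- delta -> eta <- beta -> mu
  P2: alpha <- delta -> eta -> mu
The empty set is not sufficient: P2 (alpha <- delta -> eta -> mu) has no collider blocking it and no conditioned non-collider, so it is open.
Try {delta}:
  P1: blocked at fork node delta ∈ conditioning set.
  P2: blocked at fork node delta ∈ conditioning set.
{delta} contains no descendant of alpha and blocks every backdoor path.
No other singleton works — e.g. {beta} leaves P2 open — so {delta} is the unique smallest valid adjustment set.

{delta}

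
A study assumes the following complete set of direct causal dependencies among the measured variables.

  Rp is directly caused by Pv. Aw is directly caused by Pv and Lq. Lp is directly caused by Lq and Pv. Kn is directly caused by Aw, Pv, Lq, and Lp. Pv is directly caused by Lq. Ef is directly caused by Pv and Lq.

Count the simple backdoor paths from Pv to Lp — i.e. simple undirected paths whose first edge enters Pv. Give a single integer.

3

A backdoor path from Pv to Lp is any simple undirected path whose first edge points into Pv (i.e. leaves Pv via a parent).
Parents of Pv: {Lq}.
Enumerating:
  P1: Pv <- Lq -> Aw -> Kn <- Lp
  P2: Pv <- Lq -> Lp
  P3: Pv <- Lq -> Kn <- Lp
That exhausts the simple backdoor paths. Count: 3.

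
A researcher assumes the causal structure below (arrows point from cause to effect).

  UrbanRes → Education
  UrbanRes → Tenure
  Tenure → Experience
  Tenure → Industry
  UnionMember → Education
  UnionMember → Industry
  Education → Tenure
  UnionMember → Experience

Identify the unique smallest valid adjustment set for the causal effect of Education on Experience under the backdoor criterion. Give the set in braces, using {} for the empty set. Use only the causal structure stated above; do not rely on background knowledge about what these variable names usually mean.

{UnionMember, UrbanRes}

Variables eligible for adjustment (non-descendants of Education, excluding Education and Experience): {UnionMember, UrbanRes}.
Backdoor paths from Education to Experience:
  P1: Education <- UnionMember -> Industry <- Tenure -> Experience
  P2: Education <- UnionMember -> Experience
  P3: Education <- UrbanRes -> Tenure -> Industry <- UnionMember -> Experience
  P4: Education <- UrbanRes -> Tenure -> Experience
The empty set is not sufficient: P2 (Education <- UnionMember -> Experience) has no collider blocking it and no conditioned non-collider, so it is open.
Try {UnionMember, UrbanRes}:
  P1: blocked at fork node UnionMember ∈ conditioning set.
  P2: blocked at fork node UnionMember ∈ conditioning set.
  P3: blocked at fork node UrbanRes ∈ conditioning set.
  P4: blocked at fork node UrbanRes ∈ conditioning set.
{UnionMember, UrbanRes} contains no descendant of Education and blocks every backdoor path.
Every element of {UnionMember, UrbanRes} is needed (dropping UnionMember leaves P2 open; dropping UrbanRes leaves P4 open), so no proper subset is valid.
Among all size-2 subsets of the eligible variables, only {UnionMember, UrbanRes} blocks every backdoor path, so it is the unique smallest valid adjustment set.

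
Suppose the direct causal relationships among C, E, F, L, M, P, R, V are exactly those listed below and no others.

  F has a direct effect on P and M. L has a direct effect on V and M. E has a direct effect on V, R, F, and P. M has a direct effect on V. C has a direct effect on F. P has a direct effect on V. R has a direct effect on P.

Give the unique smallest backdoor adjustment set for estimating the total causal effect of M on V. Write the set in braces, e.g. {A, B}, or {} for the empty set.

{F, L}

Variables eligible for adjustment (non-descendants of M, excluding M and V): {C, E, F, L, P, R}.
Backdoor paths from M to V:
  P1: M <- L -> V
  P2: M <- F <- E -> R -> P -> V
  P3: M <- F <- E -> P -> V
  P4: M <- F <- E -> V
  P5: M <- F -> P <- E -> V
  P6: M <- F -> P <- R <- E -> V
  P7: M <- F -> P -> V
The empty set is not sufficient: P1 (M <- L -> V) has no collider blocking it and no conditioned non-collider, so it is open.
Try {F, L}:
  P1: blocked at fork node L ∈ conditioning set.
  P2: blocked at chain node F ∈ conditioning set.
  P3: blocked at chain node F ∈ conditioning set.
  P4: blocked at chain node F ∈ conditioning set.
  P5: blocked at fork node F ∈ conditioning set.
  P6: blocked at fork node F ∈ conditioning set.
  P7: blocked at fork node F ∈ conditioning set.
{F, L} contains no descendant of M and blocks every backdoor path.
Every element of {F, L} is needed (dropping F leaves P2 open; dropping L leaves P1 open), so no proper subset is valid.
Among all size-2 subsets of the eligible variables, only {F, L} blocks every backdoor path, so it is the unique smallest valid adjustment set.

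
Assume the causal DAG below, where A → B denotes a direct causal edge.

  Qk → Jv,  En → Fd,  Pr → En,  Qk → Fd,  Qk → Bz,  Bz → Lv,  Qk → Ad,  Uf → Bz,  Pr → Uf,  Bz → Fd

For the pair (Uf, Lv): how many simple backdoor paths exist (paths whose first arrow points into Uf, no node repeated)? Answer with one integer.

A backdoor path from Uf to Lv is any simple undirected path whose first edge points into Uf (i.e. leaves Uf via a parent).
Parents of Uf: {Pr}.
Enumerating:
  P1: Uf <- Pr -> En -> Fd <- Qk -> Bz -> Lv
  P2: Uf <- Pr -> En -> Fd <- Bz -> Lv
That exhausts the simple backdoor paths. Count: 2.

2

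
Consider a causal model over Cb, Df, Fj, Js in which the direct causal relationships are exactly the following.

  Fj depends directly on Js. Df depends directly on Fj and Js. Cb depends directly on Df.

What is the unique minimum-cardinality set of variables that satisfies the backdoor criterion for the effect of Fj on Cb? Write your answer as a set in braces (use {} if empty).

Variables eligible for adjustment (non-descendants of Fj, excluding Fj and Cb): {Js}.
Backdoor paths from Fj to Cb:
  P1: Fj <- Js -> Df -> Cb
The empty set is not sufficient: P1 (Fj <- Js -> Df -> Cb) has no collider blocking it and no conditioned non-collider, so it is open.
Try {Js}:
  P1: blocked at fork node Js ∈ conditioning set.
{Js} contains no descendant of Fj and blocks every backdoor path.
{Js} is the unique smallest valid adjustment set.

{Js}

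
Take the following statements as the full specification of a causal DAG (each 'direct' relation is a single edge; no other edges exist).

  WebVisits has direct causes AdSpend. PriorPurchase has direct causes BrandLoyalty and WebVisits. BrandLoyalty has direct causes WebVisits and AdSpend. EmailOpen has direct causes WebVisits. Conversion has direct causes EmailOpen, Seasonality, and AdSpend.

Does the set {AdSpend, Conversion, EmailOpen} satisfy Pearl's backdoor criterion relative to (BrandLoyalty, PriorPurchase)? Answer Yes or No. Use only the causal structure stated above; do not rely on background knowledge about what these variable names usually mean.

No

Backdoor paths from BrandLoyalty to PriorPurchase (paths whose first edge points into BrandLoyalty):
  P1: BrandLoyalty <- AdSpend -> WebVisits -> PriorPurchase
  P2: BrandLoyalty <- AdSpend -> Conversion <- EmailOpen <- WebVisits -> PriorPurchase
  P3: BrandLoyalty <- WebVisits -> PriorPurchase
Condition 1 (no descendant of BrandLoyalty in the set): holds — descendants of BrandLoyalty are {PriorPurchase}; none are in {AdSpend, Conversion, EmailOpen}.
Condition 2 (every backdoor path blocked by {AdSpend, Conversion, EmailOpen}):
  P1: blocked at fork node AdSpend ∈ conditioning set.
  P2: blocked at fork node AdSpend ∈ conditioning set.
  P3: open — no interior node is in the conditioning set.
{AdSpend, Conversion, EmailOpen} does not satisfy the backdoor criterion.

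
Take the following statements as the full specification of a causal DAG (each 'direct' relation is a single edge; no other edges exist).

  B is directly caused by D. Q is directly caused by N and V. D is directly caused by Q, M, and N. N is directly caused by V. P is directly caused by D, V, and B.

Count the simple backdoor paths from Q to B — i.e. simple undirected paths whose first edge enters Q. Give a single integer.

8

A backdoor path from Q to B is any simple undirected path whose first edge points into Q (i.e. leaves Q via a parent).
Parents of Q: {N, V}.
Enumerating:
  P1: Q <- V -> N -> D -> B
  P2: Q <- V -> N -> D -> P <- B
  P3: Q <- V -> P <- D -> B
  P4: Q <- V -> P <- B
  P5: Q <- N <- V -> P <- D -> B
  P6: Q <- N <- V -> P <- B
  P7: Q <- N -> D -> B
  P8: Q <- N -> D -> P <- B
That exhausts the simple backdoor paths. Count: 8.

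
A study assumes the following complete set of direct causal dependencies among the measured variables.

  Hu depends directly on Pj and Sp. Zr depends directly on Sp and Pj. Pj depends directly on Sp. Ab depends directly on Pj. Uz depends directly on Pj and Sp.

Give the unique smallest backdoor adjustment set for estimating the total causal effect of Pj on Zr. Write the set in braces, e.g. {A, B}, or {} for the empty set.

Variables eligible for adjustment (non-descendants of Pj, excluding Pj and Zr): {Sp}.
Backdoor paths from Pj to Zr:
  P1: Pj <- Sp -> Zr
The empty set is not sufficient: P1 (Pj <- Sp -> Zr) has no collider blocking it and no conditioned non-collider, so it is open.
Try {Sp}:
  P1: blocked at fork node Sp ∈ conditioning set.
{Sp} contains no descendant of Pj and blocks every backdoor path.
{Sp} is the unique smallest valid adjustment set.

{Sp}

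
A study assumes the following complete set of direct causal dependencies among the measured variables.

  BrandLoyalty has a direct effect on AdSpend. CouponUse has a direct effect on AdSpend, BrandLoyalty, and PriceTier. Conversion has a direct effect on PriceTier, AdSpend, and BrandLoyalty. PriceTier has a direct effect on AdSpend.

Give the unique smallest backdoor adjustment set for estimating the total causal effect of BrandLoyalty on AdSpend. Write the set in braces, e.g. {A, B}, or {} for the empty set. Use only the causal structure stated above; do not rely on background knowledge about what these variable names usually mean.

{Conversion, CouponUse}

Variables eligible for adjustment (non-descendants of BrandLoyalty, excluding BrandLoyalty and AdSpend): {Conversion, CouponUse, PriceTier}.
Backdoor paths from BrandLoyalty to AdSpend:
  P1: BrandLoyalty <- CouponUse -> PriceTier <- Conversion -> AdSpend
  P2: BrandLoyalty <- CouponUse -> PriceTier -> AdSpend
  P3: BrandLoyalty <- CouponUse -> AdSpend
  P4: BrandLoyalty <- Conversion -> PriceTier <- CouponUse -> AdSpend
  P5: BrandLoyalty <- Conversion -> PriceTier -> AdSpend
  P6: BrandLoyalty <- Conversion -> AdSpend
The empty set is not sufficient: P2 (BrandLoyalty <- CouponUse -> PriceTier -> AdSpend) has no collider blocking it and no conditioned non-collider, so it is open.
Try {Conversion, CouponUse}:
  P1: blocked at fork node CouponUse ∈ conditioning set.
  P2: blocked at fork node CouponUse ∈ conditioning set.
  P3: blocked at fork node CouponUse ∈ conditioning set.
  P4: blocked at fork node Conversion ∈ conditioning set.
  P5: blocked at fork node Conversion ∈ conditioning set.
  P6: blocked at fork node Conversion ∈ conditioning set.
{Conversion, CouponUse} contains no descendant of BrandLoyalty and blocks every backdoor path.
Every element of {Conversion, CouponUse} is needed (dropping Conversion leaves P5 open; dropping CouponUse leaves P2 open), so no proper subset is valid.
Among all size-2 subsets of the eligible variables, only {Conversion, CouponUse} blocks every backdoor path, so it is the unique smallest valid adjustment set.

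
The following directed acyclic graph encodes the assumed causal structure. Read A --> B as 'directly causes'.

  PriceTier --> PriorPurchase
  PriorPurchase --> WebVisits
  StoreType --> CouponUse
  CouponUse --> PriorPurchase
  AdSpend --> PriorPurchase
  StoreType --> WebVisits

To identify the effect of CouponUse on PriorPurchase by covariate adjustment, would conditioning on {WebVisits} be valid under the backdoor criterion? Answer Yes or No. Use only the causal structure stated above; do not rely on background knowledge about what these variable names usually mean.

No

Backdoor paths from CouponUse to PriorPurchase (paths whose first edge points into CouponUse):
  P1: CouponUse <- StoreType -> WebVisits <- PriorPurchase
Condition 1 (no descendant of CouponUse in the set): FAILS — WebVisits is a descendant of CouponUse.
Condition 2 (every backdoor path blocked by {WebVisits}):
  P1: open — collider(s) WebVisits are conditioned on (or have a conditioned descendant) and no non-collider on the path is in the set.
{WebVisits} does not satisfy the backdoor criterion.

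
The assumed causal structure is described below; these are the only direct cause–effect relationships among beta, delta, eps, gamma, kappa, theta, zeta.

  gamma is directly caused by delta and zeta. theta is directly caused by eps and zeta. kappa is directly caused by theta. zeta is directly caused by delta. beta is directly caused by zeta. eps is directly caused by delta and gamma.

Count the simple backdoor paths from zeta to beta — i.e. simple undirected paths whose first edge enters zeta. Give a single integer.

A backdoor path from zeta to beta is any simple undirected path whose first edge points into zeta (i.e. leaves zeta via a parent).
Parents of zeta: {delta}.
No simple path from any parent of zeta reaches beta without revisiting zeta, so there are no backdoor paths.

0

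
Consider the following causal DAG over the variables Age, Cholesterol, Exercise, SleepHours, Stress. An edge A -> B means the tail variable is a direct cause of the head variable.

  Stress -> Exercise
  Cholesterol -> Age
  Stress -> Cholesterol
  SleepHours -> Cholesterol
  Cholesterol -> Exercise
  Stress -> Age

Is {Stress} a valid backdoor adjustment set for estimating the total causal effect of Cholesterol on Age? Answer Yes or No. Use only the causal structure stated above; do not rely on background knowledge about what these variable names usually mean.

Yes

Backdoor paths from Cholesterol to Age (paths whose first edge points into Cholesterol):
  P1: Cholesterol <- Stress -> Age
Condition 1 (no descendant of Cholesterol in the set): holds — descendants of Cholesterol are {Age, Exercise}; none are in {Stress}.
Condition 2 (every backdoor path blocked by {Stress}):
  P1: blocked at fork node Stress ∈ conditioning set.
{Stress} satisfies the backdoor criterion.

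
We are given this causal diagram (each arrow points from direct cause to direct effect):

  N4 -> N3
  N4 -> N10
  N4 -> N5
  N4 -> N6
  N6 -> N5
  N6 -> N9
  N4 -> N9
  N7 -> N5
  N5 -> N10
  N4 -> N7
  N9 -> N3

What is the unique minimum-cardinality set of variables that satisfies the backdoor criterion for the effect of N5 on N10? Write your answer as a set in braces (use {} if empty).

{N4}

Variables eligible for adjustment (non-descendants of N5, excluding N5 and N10): {N3, N4, N6, N7, N9}.
Backdoor paths from N5 to N10:
  P1: N5 <- N4 -> N10
  P2: N5 <- N7 <- N4 -> N10
  P3: N5 <- N6 <- N4 -> N10
  P4: N5 <- N6 -> N9 <- N4 -> N10
  P5: N5 <- N6 -> N9 -> N3 <- N4 -> N10
The empty set is not sufficient: P1 (N5 <- N4 -> N10) has no collider blocking it and no conditioned non-collider, so it is open.
Try {N4}:
  P1: blocked at fork node N4 ∈ conditioning set.
  P2: blocked at fork node N4 ∈ conditioning set.
  P3: blocked at fork node N4 ∈ conditioning set.
  P4: blocked at collider N9 (neither it nor any descendant is in the conditioning set).
  P5: blocked at collider N3 (neither it nor any descendant is in the conditioning set).
{N4} contains no descendant of N5 and blocks every backdoor path.
No other singleton works — e.g. {N7} leaves P1 open — so {N4} is the unique smallest valid adjustment set.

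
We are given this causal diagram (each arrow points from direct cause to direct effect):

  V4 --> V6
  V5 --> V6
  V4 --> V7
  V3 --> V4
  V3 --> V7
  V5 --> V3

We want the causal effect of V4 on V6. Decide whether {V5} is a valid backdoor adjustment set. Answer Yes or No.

Backdoor paths from V4 to V6 (paths whose first edge points into V4):
  P1: V4 <- V3 <- V5 -> V6
Condition 1 (no descendant of V4 in the set): holds — descendants of V4 are {V6, V7}; none are in {V5}.
Condition 2 (every backdoor path blocked by {V5}):
  P1: blocked at fork node V5 ∈ conditioning set.
{V5} satisfies the backdoor criterion.

Yes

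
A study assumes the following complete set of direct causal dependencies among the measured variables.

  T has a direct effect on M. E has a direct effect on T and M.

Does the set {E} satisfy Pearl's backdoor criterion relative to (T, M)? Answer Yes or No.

Yes

Backdoor paths from T to M (paths whose first edge points into T):
  P1: T <- E -> M
Condition 1 (no descendant of T in the set): holds — descendants of T are {M}; none are in {E}.
Condition 2 (every backdoor path blocked by {E}):
  P1: blocked at fork node E ∈ conditioning set.
{E} satisfies the backdoor criterion.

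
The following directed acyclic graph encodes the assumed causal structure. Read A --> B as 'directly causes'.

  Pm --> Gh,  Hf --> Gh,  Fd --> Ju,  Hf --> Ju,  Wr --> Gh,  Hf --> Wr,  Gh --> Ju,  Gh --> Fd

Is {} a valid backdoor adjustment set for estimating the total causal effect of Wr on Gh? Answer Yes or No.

No

Backdoor paths from Wr to Gh (paths whose first edge points into Wr):
  P1: Wr <- Hf -> Gh
  P2: Wr <- Hf -> Ju <- Gh
  P3: Wr <- Hf -> Ju <- Fd <- Gh
Condition 1 (no descendant of Wr in the set): holds — descendants of Wr are {Fd, Gh, Ju}; none are in {}.
Condition 2 (every backdoor path blocked by {}):
  P1: open — no interior node is in the conditioning set.
  P2: blocked at collider Ju (neither it nor any descendant is in the conditioning set).
  P3: blocked at collider Ju (neither it nor any descendant is in the conditioning set).
{} does not satisfy the backdoor criterion.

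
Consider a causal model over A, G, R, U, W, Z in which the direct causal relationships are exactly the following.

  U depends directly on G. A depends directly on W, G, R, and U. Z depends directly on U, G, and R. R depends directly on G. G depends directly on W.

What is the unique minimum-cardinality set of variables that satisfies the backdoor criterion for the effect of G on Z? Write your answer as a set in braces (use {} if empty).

{}

Variables eligible for adjustment (non-descendants of G, excluding G and Z): {W}.
Backdoor paths from G to Z:
  P1: G <- W -> A <- R -> Z
  P2: G <- W -> A <- U -> Z
Each backdoor path contains an unconditioned collider, so every path is already blocked with the empty conditioning set:
  P1: blocked at collider A (neither it nor any descendant is in the conditioning set).
  P2: blocked at collider A (neither it nor any descendant is in the conditioning set).
The empty set is therefore the unique smallest valid set.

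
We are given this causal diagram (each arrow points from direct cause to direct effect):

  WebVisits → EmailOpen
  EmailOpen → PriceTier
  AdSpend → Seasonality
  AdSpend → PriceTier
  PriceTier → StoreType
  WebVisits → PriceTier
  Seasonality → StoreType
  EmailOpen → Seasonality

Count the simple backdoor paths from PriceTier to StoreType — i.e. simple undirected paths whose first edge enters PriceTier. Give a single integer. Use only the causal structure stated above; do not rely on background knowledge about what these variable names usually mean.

3

A backdoor path from PriceTier to StoreType is any simple undirected path whose first edge points into PriceTier (i.e. leaves PriceTier via a parent).
Parents of PriceTier: {AdSpend, EmailOpen, WebVisits}.
Enumerating:
  P1: PriceTier <- WebVisits -> EmailOpen -> Seasonality -> StoreType
  P2: PriceTier <- AdSpend -> Seasonality -> StoreType
  P3: PriceTier <- EmailOpen -> Seasonality -> StoreType
That exhausts the simple backdoor paths. Count: 3.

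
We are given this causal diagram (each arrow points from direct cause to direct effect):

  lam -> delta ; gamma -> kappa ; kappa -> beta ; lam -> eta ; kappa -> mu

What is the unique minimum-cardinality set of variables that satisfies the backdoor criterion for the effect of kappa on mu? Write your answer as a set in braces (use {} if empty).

Variables eligible for adjustment (non-descendants of kappa, excluding kappa and mu): {delta, eta, gamma, lam}.
Backdoor paths from kappa to mu:
  (none)
With no backdoor paths the empty set already satisfies the criterion, and it is trivially minimal.

{}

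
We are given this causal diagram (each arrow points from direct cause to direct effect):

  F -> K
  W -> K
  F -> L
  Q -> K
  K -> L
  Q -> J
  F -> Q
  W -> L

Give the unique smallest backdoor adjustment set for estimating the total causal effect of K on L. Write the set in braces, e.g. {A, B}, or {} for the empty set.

{F, W}

Variables eligible for adjustment (non-descendants of K, excluding K and L): {F, J, Q, W}.
Backdoor paths from K to L:
  P1: K <- F -> L
  P2: K <- Q <- F -> L
  P3: K <- W -> L
The empty set is not sufficient: P1 (K <- F -> L) has no collider blocking it and no conditioned non-collider, so it is open.
Try {F, W}:
  P1: blocked at fork node F ∈ conditioning set.
  P2: blocked at fork node F ∈ conditioning set.
  P3: blocked at fork node W ∈ conditioning set.
{F, W} contains no descendant of K and blocks every backdoor path.
Every element of {F, W} is needed (dropping F leaves P1 open; dropping W leaves P3 open), so no proper subset is valid.
Among all size-2 subsets of the eligible variables, only {F, W} blocks every backdoor path, so it is the unique smallest valid adjustment set.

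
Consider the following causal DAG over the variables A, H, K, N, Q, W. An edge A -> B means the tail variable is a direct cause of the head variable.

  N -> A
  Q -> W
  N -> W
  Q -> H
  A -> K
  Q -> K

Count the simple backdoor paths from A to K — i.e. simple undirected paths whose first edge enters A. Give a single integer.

1

A backdoor path from A to K is any simple undirected path whose first edge points into A (i.e. leaves A via a parent).
Parents of A: {N}.
Enumerating:
  P1: A <- N -> W <- Q -> K
That exhausts the simple backdoor paths. Count: 1.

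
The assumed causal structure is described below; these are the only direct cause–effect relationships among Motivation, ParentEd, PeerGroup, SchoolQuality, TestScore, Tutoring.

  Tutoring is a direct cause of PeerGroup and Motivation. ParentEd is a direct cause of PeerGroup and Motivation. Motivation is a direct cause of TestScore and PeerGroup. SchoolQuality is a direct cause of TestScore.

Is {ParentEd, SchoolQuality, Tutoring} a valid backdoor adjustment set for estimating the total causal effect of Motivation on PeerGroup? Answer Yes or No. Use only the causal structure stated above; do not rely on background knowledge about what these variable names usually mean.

Yes

Backdoor paths from Motivation to PeerGroup (paths whose first edge points into Motivation):
  P1: Motivation <- Tutoring -> PeerGroup
  P2: Motivation <- ParentEd -> PeerGroup
Condition 1 (no descendant of Motivation in the set): holds — descendants of Motivation are {PeerGroup, TestScore}; none are in {ParentEd, SchoolQuality, Tutoring}.
Condition 2 (every backdoor path blocked by {ParentEd, SchoolQuality, Tutoring}):
  P1: blocked at fork node Tutoring ∈ conditioning set.
  P2: blocked at fork node ParentEd ∈ conditioning set.
{ParentEd, SchoolQuality, Tutoring} satisfies the backdoor criterion.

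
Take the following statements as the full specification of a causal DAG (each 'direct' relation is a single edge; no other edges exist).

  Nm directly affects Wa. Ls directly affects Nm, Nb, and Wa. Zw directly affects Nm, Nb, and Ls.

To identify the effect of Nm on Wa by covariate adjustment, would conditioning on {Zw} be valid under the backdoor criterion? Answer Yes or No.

No

Backdoor paths from Nm to Wa (paths whose first edge points into Nm):
  P1: Nm <- Zw -> Ls -> Wa
  P2: Nm <- Zw -> Nb <- Ls -> Wa
  P3: Nm <- Ls -> Wa
Condition 1 (no descendant of Nm in the set): holds — descendants of Nm are {Wa}; none are in {Zw}.
Condition 2 (every backdoor path blocked by {Zw}):
  P1: blocked at fork node Zw ∈ conditioning set.
  P2: blocked at fork node Zw ∈ conditioning set.
  P3: open — no interior node is in the conditioning set.
{Zw} does not satisfy the backdoor criterion.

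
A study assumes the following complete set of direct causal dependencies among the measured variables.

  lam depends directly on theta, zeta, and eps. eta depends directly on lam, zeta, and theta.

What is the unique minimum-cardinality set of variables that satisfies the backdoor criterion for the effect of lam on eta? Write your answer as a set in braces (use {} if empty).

{theta, zeta}

Variables eligible for adjustment (non-descendants of lam, excluding lam and eta): {eps, theta, zeta}.
Backdoor paths from lam to eta:
  P1: lam <- zeta -> eta
  P2: lam <- theta -> eta
The empty set is not sufficient: P1 (lam <- zeta -> eta) has no collider blocking it and no conditioned non-collider, so it is open.
Try {theta, zeta}:
  P1: blocked at fork node zeta ∈ conditioning set.
  P2: blocked at fork node theta ∈ conditioning set.
{theta, zeta} contains no descendant of lam and blocks every backdoor path.
Every element of {theta, zeta} is needed (dropping theta leaves P2 open; dropping zeta leaves P1 open), so no proper subset is valid.
Among all size-2 subsets of the eligible variables, only {theta, zeta} blocks every backdoor path, so it is the unique smallest valid adjustment set.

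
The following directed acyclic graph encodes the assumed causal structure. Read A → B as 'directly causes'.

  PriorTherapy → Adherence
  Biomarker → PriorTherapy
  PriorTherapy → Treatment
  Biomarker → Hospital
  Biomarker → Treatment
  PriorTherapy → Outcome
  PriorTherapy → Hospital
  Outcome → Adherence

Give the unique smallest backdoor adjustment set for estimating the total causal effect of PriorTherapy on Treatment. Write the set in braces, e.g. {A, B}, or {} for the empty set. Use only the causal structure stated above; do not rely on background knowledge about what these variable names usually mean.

{Biomarker}

Variables eligible for adjustment (non-descendants of PriorTherapy, excluding PriorTherapy and Treatment): {Biomarker}.
Backdoor paths from PriorTherapy to Treatment:
  P1: PriorTherapy <- Biomarker -> Treatment
The empty set is not sufficient: P1 (PriorTherapy <- Biomarker -> Treatment) has no collider blocking it and no conditioned non-collider, so it is open.
Try {Biomarker}:
  P1: blocked at fork node Biomarker ∈ conditioning set.
{Biomarker} contains no descendant of PriorTherapy and blocks every backdoor path.
{Biomarker} is the unique smallest valid adjustment set.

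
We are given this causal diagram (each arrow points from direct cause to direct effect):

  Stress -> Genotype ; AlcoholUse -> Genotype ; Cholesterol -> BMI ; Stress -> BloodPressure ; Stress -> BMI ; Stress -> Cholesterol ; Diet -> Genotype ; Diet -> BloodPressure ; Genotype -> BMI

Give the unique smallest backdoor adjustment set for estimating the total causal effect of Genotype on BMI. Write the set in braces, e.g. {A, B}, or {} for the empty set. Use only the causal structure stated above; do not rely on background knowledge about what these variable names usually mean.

{Stress}

Variables eligible for adjustment (non-descendants of Genotype, excluding Genotype and BMI): {AlcoholUse, BloodPressure, Cholesterol, Diet, Stress}.
Backdoor paths from Genotype to BMI:
  P1: Genotype <- Stress -> Cholesterol -> BMI
  P2: Genotype <- Stress -> BMI
  P3: Genotype <- Diet -> BloodPressure <- Stress -> Cholesterol -> BMI
  P4: Genotype <- Diet -> BloodPressure <- Stress -> BMI
The empty set is not sufficient: P1 (Genotype <- Stress -> Cholesterol -> BMI) has no collider blocking it and no conditioned non-collider, so it is open.
Try {Stress}:
  P1: blocked at fork node Stress ∈ conditioning set.
  P2: blocked at fork node Stress ∈ conditioning set.
  P3: blocked at collider BloodPressure (neither it nor any descendant is in the conditioning set).
  P4: blocked at collider BloodPressure (neither it nor any descendant is in the conditioning set).
{Stress} contains no descendant of Genotype and blocks every backdoor path.
No other singleton works — e.g. {AlcoholUse} leaves P1 open — so {Stress} is the unique smallest valid adjustment set.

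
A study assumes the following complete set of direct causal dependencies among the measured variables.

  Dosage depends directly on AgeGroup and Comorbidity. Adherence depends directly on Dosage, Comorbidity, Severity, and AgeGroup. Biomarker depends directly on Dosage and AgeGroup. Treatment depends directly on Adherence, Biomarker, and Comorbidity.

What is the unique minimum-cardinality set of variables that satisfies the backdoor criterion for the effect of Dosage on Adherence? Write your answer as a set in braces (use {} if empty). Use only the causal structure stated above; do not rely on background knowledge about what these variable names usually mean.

{AgeGroup, Comorbidity}

Variables eligible for adjustment (non-descendants of Dosage, excluding Dosage and Adherence): {AgeGroup, Comorbidity, Severity}.
Backdoor paths from Dosage to Adherence:
  P1: Dosage <- AgeGroup -> Biomarker -> Treatment <- Comorbidity -> Adherence
  P2: Dosage <- AgeGroup -> Biomarker -> Treatment <- Adherence
  P3: Dosage <- AgeGroup -> Adherence
  P4: Dosage <- Comorbidity -> Adherence
  P5: Dosage <- Comorbidity -> Treatment <- Biomarker <- AgeGroup -> Adherence
  P6: Dosage <- Comorbidity -> Treatment <- Adherence
The empty set is not sufficient: P3 (Dosage <- AgeGroup -> Adherence) has no collider blocking it and no conditioned non-collider, so it is open.
Try {AgeGroup, Comorbidity}:
  P1: blocked at fork node AgeGroup ∈ conditioning set.
  P2: blocked at fork node AgeGroup ∈ conditioning set.
  P3: blocked at fork node AgeGroup ∈ conditioning set.
  P4: blocked at fork node Comorbidity ∈ conditioning set.
  P5: blocked at fork node Comorbidity ∈ conditioning set.
  P6: blocked at fork node Comorbidity ∈ conditioning set.
{AgeGroup, Comorbidity} contains no descendant of Dosage and blocks every backdoor path.
Every element of {AgeGroup, Comorbidity} is needed (dropping AgeGroup leaves P3 open; dropping Comorbidity leaves P4 open), so no proper subset is valid.
Among all size-2 subsets of the eligible variables, only {AgeGroup, Comorbidity} blocks every backdoor path, so it is the unique smallest valid adjustment set.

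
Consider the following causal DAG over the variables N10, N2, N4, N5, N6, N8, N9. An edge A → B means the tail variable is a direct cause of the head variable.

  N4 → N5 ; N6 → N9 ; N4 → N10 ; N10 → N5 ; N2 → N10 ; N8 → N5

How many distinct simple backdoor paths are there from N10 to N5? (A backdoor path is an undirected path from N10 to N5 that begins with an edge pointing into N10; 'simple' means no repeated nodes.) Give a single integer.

1

A backdoor path from N10 to N5 is any simple undirected path whose first edge points into N10 (i.e. leaves N10 via a parent).
Parents of N10: {N2, N4}.
Enumerating:
  P1: N10 <- N4 -> N5
That exhausts the simple backdoor paths. Count: 1.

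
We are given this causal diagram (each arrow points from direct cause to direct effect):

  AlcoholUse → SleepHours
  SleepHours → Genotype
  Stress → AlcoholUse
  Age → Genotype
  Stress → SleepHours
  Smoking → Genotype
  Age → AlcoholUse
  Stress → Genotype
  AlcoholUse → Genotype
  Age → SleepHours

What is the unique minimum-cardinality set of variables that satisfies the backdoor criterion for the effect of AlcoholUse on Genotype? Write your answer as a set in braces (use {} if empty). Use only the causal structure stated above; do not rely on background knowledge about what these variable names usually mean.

Variables eligible for adjustment (non-descendants of AlcoholUse, excluding AlcoholUse and Genotype): {Age, Smoking, Stress}.
Backdoor paths from AlcoholUse to Genotype:
  P1: AlcoholUse <- Age -> SleepHours <- Stress -> Genotype
  P2: AlcoholUse <- Age -> SleepHours -> Genotype
  P3: AlcoholUse <- Age -> Genotype
  P4: AlcoholUse <- Stress -> SleepHours <- Age -> Genotype
  P5: AlcoholUse <- Stress -> SleepHours -> Genotype
  P6: AlcoholUse <- Stress -> Genotype
The empty set is not sufficient: P2 (AlcoholUse <- Age -> SleepHours -> Genotype) has no collider blocking it and no conditioned non-collider, so it is open.
Try {Age, Stress}:
  P1: blocked at fork node Age ∈ conditioning set.
  P2: blocked at fork node Age ∈ conditioning set.
  P3: blocked at fork node Age ∈ conditioning set.
  P4: blocked at fork node Stress ∈ conditioning set.
  P5: blocked at fork node Stress ∈ conditioning set.
  P6: blocked at fork node Stress ∈ conditioning set.
{Age, Stress} contains no descendant of AlcoholUse and blocks every backdoor path.
Every element of {Age, Stress} is needed (dropping Age leaves P2 open; dropping Stress leaves P5 open), so no proper subset is valid.
Among all size-2 subsets of the eligible variables, only {Age, Stress} blocks every backdoor path, so it is the unique smallest valid adjustment set.

{Age, Stress}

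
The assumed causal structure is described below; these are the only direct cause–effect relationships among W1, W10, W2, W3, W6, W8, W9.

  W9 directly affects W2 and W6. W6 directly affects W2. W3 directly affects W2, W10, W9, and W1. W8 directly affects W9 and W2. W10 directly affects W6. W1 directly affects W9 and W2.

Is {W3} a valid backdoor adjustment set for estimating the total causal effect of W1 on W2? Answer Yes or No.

Backdoor paths from W1 to W2 (paths whose first edge points into W1):
  P1: W1 <- W3 -> W10 -> W6 <- W9 <- W8 -> W2
  P2: W1 <- W3 -> W10 -> W6 <- W9 -> W2
  P3: W1 <- W3 -> W10 -> W6 -> W2
  P4: W1 <- W3 -> W9 <- W8 -> W2
  P5: W1 <- W3 -> W9 -> W6 -> W2
  P6: W1 <- W3 -> W9 -> W2
  P7: W1 <- W3 -> W2
Condition 1 (no descendant of W1 in the set): holds — descendants of W1 are {W2, W6, W9}; none are in {W3}.
Condition 2 (every backdoor path blocked by {W3}):
  P1: blocked at fork node W3 ∈ conditioning set.
  P2: blocked at fork node W3 ∈ conditioning set.
  P3: blocked at fork node W3 ∈ conditioning set.
  P4: blocked at fork node W3 ∈ conditioning set.
  P5: blocked at fork node W3 ∈ conditioning set.
  P6: blocked at fork node W3 ∈ conditioning set.
  P7: blocked at fork node W3 ∈ conditioning set.
{W3} satisfies the backdoor criterion.

Yes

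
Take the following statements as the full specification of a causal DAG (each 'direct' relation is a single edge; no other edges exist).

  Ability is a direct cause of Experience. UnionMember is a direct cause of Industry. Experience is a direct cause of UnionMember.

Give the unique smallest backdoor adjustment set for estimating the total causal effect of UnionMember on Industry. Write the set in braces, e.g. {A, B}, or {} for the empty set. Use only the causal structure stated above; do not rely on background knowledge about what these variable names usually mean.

Variables eligible for adjustment (non-descendants of UnionMember, excluding UnionMember and Industry): {Ability, Experience}.
Backdoor paths from UnionMember to Industry:
  (none)
With no backdoor paths the empty set already satisfies the criterion, and it is trivially minimal.

{}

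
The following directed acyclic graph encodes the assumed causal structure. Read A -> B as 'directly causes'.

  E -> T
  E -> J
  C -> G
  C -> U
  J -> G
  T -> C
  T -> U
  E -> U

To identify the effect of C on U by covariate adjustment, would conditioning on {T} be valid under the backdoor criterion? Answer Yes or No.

Backdoor paths from C to U (paths whose first edge points into C):
  P1: C <- T <- E -> U
  P2: C <- T -> U
Condition 1 (no descendant of C in the set): holds — descendants of C are {G, U}; none are in {T}.
Condition 2 (every backdoor path blocked by {T}):
  P1: blocked at chain node T ∈ conditioning set.
  P2: blocked at fork node T ∈ conditioning set.
{T} satisfies the backdoor criterion.

Yes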